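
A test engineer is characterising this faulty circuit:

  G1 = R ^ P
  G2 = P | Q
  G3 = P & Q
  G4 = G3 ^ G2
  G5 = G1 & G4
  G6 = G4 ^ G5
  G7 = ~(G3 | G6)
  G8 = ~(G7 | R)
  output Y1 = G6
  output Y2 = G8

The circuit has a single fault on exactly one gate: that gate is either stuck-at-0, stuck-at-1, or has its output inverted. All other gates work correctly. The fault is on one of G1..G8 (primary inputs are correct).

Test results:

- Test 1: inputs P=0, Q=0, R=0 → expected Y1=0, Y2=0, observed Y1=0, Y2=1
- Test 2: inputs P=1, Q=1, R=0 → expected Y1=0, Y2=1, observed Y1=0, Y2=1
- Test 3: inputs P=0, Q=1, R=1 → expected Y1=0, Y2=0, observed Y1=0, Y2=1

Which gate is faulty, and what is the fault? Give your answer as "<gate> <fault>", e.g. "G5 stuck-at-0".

G8 stuck-at-1

Fault-free values for test 1 (P=0, Q=0, R=0): G1=0, G2=0, G3=0, G4=0, G5=0, G6=0, G7=1, G8=0, giving Y1=0, Y2=0. Observed Y1=0, Y2=1.
Test 1: faults giving observed Y1=0, Y2=1 are {G7 stuck-at-0, G7 inverted output, G8 stuck-at-1, G8 inverted output}.
Test 2 (P=1, Q=1, R=0): fault-free G1=1, G2=1, G3=1, G4=0, G5=0, G6=0, G7=0, G8=1 → Y1=0, Y2=1; observed Y1=0, Y2=1. Eliminates G7 inverted output, G8 inverted output.
Test 3 (P=0, Q=1, R=1): fault-free G1=1, G2=1, G3=0, G4=1, G5=1, G6=0, G7=1, G8=0 → Y1=0, Y2=0; observed Y1=0, Y2=1. Eliminates G7 stuck-at-0.
Only G8 stuck-at-1 is consistent with every test.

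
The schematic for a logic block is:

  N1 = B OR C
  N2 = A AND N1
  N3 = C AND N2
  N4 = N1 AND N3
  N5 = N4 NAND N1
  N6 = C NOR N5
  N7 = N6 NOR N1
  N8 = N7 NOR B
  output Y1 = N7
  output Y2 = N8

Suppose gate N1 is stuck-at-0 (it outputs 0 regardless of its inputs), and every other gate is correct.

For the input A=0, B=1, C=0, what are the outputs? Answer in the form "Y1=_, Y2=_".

Propagate with N1 forced: N1=0 [stuck-at-0], N2=0, N3=0, N4=0, N5=1, N6=0, N7=1, N8=0.
So the outputs are Y1=1, Y2=0. (Without the fault they would be Y1=0, Y2=0.)

Y1=1, Y2=0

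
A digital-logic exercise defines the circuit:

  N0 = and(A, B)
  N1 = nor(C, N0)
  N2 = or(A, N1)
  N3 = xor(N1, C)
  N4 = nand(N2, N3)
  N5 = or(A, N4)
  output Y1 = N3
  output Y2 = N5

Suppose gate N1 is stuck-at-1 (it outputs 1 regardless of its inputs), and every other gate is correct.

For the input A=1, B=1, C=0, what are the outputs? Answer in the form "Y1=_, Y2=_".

Propagate with N1 forced: N0=1, N1=1 [stuck-at-1], N2=1, N3=1, N4=0, N5=1.
So the outputs are Y1=1, Y2=1. (Without the fault they would be Y1=0, Y2=1.)

Y1=1, Y2=1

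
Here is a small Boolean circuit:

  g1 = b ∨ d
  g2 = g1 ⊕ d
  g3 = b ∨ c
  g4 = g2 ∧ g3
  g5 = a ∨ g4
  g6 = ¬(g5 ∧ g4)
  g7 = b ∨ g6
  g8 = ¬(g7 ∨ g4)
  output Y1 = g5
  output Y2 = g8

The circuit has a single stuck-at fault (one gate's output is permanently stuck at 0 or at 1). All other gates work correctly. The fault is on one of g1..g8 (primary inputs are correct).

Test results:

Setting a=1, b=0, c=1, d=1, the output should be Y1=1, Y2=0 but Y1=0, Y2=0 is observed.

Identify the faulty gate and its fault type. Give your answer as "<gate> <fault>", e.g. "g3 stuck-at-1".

Fault-free values for test 1 (a=1, b=0, c=1, d=1): g1=1, g2=0, g3=1, g4=0, g5=1, g6=1, g7=1, g8=0, giving Y1=1, Y2=0. Observed Y1=0, Y2=0.
Test 1: faults giving observed Y1=0, Y2=0 are {g5 stuck-at-0}.
Only g5 stuck-at-0 is consistent with every test.

g5 stuck-at-0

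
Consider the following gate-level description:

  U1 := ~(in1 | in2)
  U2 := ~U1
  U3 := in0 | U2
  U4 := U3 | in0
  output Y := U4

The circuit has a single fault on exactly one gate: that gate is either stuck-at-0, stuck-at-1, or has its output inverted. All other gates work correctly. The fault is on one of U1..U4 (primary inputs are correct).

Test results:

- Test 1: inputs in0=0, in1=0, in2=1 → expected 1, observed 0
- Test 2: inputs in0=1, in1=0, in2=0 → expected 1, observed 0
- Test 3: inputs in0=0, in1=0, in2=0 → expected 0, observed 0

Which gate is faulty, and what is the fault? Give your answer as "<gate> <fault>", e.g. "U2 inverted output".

U4 stuck-at-0

Fault-free values for test 1 (in0=0, in1=0, in2=1): U1=0, U2=1, U3=1, U4=1, giving Y=1. Observed 0.
Test 1: faults giving observed 0 are {U1 stuck-at-1, U1 inverted output, U2 stuck-at-0, U2 inverted output, U3 stuck-at-0, U3 inverted output, U4 stuck-at-0, U4 inverted output}.
Test 2 (in0=1, in1=0, in2=0): fault-free U1=1, U2=0, U3=1, U4=1 → 1; observed 0. Eliminates U1 stuck-at-1, U1 inverted output, U2 stuck-at-0, U2 inverted output, U3 stuck-at-0, U3 inverted output.
Test 3 (in0=0, in1=0, in2=0): fault-free U1=1, U2=0, U3=0, U4=0 → 0; observed 0. Eliminates U4 inverted output.
Only U4 stuck-at-0 is consistent with every test.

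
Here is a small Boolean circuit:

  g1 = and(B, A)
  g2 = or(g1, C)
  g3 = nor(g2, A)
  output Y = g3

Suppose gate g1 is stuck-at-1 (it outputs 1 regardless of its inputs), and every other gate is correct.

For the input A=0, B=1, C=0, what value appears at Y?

Propagate with g1 forced: g1=1 [stuck-at-1], g2=1, g3=0.
So Y = 0. (Without the fault it would be 1.)

0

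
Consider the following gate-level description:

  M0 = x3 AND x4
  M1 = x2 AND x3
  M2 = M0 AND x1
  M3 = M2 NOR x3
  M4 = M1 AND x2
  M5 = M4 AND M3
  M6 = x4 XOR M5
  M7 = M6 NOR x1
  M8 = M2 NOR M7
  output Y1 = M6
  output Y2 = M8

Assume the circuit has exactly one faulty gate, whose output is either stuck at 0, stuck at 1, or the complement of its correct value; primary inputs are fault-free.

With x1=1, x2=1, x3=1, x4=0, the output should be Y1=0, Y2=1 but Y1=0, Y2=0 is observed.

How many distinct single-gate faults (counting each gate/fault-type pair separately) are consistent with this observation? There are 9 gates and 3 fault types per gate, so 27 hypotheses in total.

8

Fault-free: M0=0, M1=1, M2=0, M3=0, M4=1, M5=0, M6=0, M7=0, M8=1 → Y1=0, Y2=1. Observed Y1=0, Y2=0.
  M0: stuck-at-1, inverted output ✓; others ✗
  M1: none of the 3 fault types match ✗
  M2: stuck-at-1, inverted output ✓; others ✗
  M3: none of the 3 fault types match ✗
  M4: none of the 3 fault types match ✗
  M5: none of the 3 fault types match ✗
  M6: none of the 3 fault types match ✗
  M7: stuck-at-1, inverted output ✓; others ✗
  M8: stuck-at-0, inverted output ✓; others ✗
Consistent faults: {M0 stuck-at-1, M0 inverted output, M2 stuck-at-1, M2 inverted output, M7 stuck-at-1, M7 inverted output, M8 stuck-at-0, M8 inverted output} — 8 in all.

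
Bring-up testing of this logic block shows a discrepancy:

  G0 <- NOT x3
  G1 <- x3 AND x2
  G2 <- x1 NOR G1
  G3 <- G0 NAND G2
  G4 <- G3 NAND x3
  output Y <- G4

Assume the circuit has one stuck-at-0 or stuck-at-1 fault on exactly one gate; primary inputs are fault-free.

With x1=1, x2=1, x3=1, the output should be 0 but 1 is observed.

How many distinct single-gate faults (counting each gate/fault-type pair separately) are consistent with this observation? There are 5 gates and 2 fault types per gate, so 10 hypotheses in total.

2

Fault-free: G0=0, G1=1, G2=0, G3=1, G4=0 → 0. Observed 1.
  G0 stuck-at-0: output 0 ✗
  G0 stuck-at-1: output 0 ✗
  G1 stuck-at-0: output 0 ✗
  G1 stuck-at-1: output 0 ✗
  G2 stuck-at-0: output 0 ✗
  G2 stuck-at-1: output 0 ✗
  G3 stuck-at-0: output 1 ✓
  G3 stuck-at-1: output 0 ✗
  G4 stuck-at-0: output 0 ✗
  G4 stuck-at-1: output 1 ✓
Consistent faults: {G3 stuck-at-0, G4 stuck-at-1} — 2 in all.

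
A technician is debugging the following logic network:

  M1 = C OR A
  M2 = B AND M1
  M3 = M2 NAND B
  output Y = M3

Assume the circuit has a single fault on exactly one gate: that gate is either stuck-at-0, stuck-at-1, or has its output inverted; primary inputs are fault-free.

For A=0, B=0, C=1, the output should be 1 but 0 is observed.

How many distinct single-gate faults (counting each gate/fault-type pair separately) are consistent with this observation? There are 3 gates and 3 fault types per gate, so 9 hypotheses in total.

2

Fault-free: M1=1, M2=0, M3=1 → 1. Observed 0.
  M1 stuck-at-0: output 1 ✗
  M1 stuck-at-1: output 1 ✗
  M1 inverted output: output 1 ✗
  M2 stuck-at-0: output 1 ✗
  M2 stuck-at-1: output 1 ✗
  M2 inverted output: output 1 ✗
  M3 stuck-at-0: output 0 ✓
  M3 stuck-at-1: output 1 ✗
  M3 inverted output: output 0 ✓
Consistent faults: {M3 stuck-at-0, M3 inverted output} — 2 in all.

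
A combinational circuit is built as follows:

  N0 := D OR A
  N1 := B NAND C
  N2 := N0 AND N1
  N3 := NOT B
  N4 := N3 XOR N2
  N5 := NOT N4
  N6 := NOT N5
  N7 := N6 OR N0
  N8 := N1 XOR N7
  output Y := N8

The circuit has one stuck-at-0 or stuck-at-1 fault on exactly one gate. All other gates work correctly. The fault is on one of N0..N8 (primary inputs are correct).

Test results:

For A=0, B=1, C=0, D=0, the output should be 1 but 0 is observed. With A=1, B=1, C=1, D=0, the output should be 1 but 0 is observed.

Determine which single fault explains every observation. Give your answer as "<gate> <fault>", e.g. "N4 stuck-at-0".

N8 stuck-at-0

Fault-free values for test 1 (A=0, B=1, C=0, D=0): N0=0, N1=1, N2=0, N3=0, N4=0, N5=1, N6=0, N7=0, N8=1, giving Y=1. Observed 0.
Test 1: faults giving observed 0 are {N0 stuck-at-1, N1 stuck-at-0, N2 stuck-at-1, N3 stuck-at-1, N4 stuck-at-1, N5 stuck-at-0, N6 stuck-at-1, N7 stuck-at-1, N8 stuck-at-0}.
Test 2 (A=1, B=1, C=1, D=0): fault-free N0=1, N1=0, N2=0, N3=0, N4=0, N5=1, N6=0, N7=1, N8=1 → 1; observed 0. Eliminates N0 stuck-at-1, N1 stuck-at-0, N2 stuck-at-1, N3 stuck-at-1, N4 stuck-at-1, N5 stuck-at-0, N6 stuck-at-1, N7 stuck-at-1.
Only N8 stuck-at-0 is consistent with every test.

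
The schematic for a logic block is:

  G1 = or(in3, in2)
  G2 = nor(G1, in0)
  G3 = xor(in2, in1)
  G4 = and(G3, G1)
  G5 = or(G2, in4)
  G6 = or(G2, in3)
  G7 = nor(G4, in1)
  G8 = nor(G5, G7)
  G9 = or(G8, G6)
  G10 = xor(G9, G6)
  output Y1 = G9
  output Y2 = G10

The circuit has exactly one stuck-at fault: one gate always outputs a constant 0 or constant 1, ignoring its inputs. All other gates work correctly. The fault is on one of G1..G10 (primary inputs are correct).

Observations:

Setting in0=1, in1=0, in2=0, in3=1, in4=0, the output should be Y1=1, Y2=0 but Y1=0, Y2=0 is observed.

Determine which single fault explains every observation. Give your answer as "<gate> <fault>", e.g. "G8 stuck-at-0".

Fault-free values for test 1 (in0=1, in1=0, in2=0, in3=1, in4=0): G1=1, G2=0, G3=0, G4=0, G5=0, G6=1, G7=1, G8=0, G9=1, G10=0, giving Y1=1, Y2=0. Observed Y1=0, Y2=0.
Test 1: faults giving observed Y1=0, Y2=0 are {G6 stuck-at-0}.
Only G6 stuck-at-0 is consistent with every test.

G6 stuck-at-0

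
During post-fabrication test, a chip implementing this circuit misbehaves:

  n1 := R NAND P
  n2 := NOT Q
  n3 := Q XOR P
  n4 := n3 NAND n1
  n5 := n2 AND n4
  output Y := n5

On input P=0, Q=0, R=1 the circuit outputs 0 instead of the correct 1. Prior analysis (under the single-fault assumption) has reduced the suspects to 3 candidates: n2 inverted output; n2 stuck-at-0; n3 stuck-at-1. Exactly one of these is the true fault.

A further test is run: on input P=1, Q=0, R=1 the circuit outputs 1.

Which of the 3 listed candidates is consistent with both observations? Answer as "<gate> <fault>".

n3 stuck-at-1

Evaluate each candidate on input P=1, Q=0, R=1:
  n2 inverted output: n1=0, n2=0 [inverted output], n3=1, n4=1, n5=0 → 0 — eliminated
  n2 stuck-at-0: n1=0, n2=0 [stuck-at-0], n3=1, n4=1, n5=0 → 0 — eliminated
  n3 stuck-at-1: n1=0, n2=1, n3=1 [stuck-at-1], n4=1, n5=1 → 1 — matches
Only n3 stuck-at-1 reproduces the observed 1.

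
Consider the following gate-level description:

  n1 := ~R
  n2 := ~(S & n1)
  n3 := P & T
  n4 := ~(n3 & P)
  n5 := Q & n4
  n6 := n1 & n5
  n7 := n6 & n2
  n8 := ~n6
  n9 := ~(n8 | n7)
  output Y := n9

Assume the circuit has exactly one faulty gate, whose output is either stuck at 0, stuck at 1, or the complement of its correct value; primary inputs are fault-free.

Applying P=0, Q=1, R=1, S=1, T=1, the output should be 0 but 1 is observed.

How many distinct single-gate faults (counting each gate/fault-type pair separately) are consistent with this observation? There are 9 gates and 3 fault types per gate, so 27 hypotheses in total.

6

Fault-free: n1=0, n2=1, n3=0, n4=1, n5=1, n6=0, n7=0, n8=1, n9=0 → 0. Observed 1.
  n1: stuck-at-1, inverted output ✓; others ✗
  n2: none of the 3 fault types match ✗
  n3: none of the 3 fault types match ✗
  n4: none of the 3 fault types match ✗
  n5: none of the 3 fault types match ✗
  n6: none of the 3 fault types match ✗
  n7: none of the 3 fault types match ✗
  n8: stuck-at-0, inverted output ✓; others ✗
  n9: stuck-at-1, inverted output ✓; others ✗
Consistent faults: {n1 stuck-at-1, n1 inverted output, n8 stuck-at-0, n8 inverted output, n9 stuck-at-1, n9 inverted output} — 6 in all.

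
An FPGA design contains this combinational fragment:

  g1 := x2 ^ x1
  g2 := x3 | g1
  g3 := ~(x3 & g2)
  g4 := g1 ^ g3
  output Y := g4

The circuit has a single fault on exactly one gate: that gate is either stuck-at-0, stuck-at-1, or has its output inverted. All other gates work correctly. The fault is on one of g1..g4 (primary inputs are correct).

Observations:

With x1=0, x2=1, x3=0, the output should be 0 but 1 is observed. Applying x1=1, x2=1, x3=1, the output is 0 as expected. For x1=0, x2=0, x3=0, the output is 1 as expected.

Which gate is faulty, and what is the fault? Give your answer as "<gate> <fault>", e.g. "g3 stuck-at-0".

Fault-free values for test 1 (x1=0, x2=1, x3=0): g1=1, g2=1, g3=1, g4=0, giving Y=0. Observed 1.
Test 1: faults giving observed 1 are {g1 stuck-at-0, g1 inverted output, g3 stuck-at-0, g3 inverted output, g4 stuck-at-1, g4 inverted output}.
Test 2 (x1=1, x2=1, x3=1): fault-free g1=0, g2=1, g3=0, g4=0 → 0; observed 0. Eliminates g1 inverted output, g3 inverted output, g4 stuck-at-1, g4 inverted output.
Test 3 (x1=0, x2=0, x3=0): fault-free g1=0, g2=0, g3=1, g4=1 → 1; observed 1. Eliminates g3 stuck-at-0.
Only g1 stuck-at-0 is consistent with every test.

g1 stuck-at-0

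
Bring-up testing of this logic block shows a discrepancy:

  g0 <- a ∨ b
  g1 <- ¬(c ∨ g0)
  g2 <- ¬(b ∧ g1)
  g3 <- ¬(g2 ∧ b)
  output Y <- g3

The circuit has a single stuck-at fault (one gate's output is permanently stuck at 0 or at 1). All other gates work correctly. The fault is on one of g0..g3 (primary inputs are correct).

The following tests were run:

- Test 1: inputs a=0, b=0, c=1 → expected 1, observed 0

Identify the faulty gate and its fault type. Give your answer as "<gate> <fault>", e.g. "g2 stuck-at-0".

Fault-free values for test 1 (a=0, b=0, c=1): g0=0, g1=0, g2=1, g3=1, giving Y=1. Observed 0.
Test 1: faults giving observed 0 are {g3 stuck-at-0}.
Only g3 stuck-at-0 is consistent with every test.

g3 stuck-at-0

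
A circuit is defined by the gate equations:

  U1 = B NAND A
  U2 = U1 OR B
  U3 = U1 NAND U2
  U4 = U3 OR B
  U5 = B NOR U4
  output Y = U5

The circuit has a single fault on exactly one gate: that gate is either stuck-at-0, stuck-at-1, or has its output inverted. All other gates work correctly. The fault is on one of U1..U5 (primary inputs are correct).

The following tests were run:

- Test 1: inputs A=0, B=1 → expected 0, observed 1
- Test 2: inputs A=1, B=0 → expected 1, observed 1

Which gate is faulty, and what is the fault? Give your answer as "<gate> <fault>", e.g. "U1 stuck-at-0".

U5 stuck-at-1

Fault-free values for test 1 (A=0, B=1): U1=1, U2=1, U3=0, U4=1, U5=0, giving Y=0. Observed 1.
Test 1: faults giving observed 1 are {U5 stuck-at-1, U5 inverted output}.
Test 2 (A=1, B=0): fault-free U1=1, U2=1, U3=0, U4=0, U5=1 → 1; observed 1. Eliminates U5 inverted output.
Only U5 stuck-at-1 is consistent with every test.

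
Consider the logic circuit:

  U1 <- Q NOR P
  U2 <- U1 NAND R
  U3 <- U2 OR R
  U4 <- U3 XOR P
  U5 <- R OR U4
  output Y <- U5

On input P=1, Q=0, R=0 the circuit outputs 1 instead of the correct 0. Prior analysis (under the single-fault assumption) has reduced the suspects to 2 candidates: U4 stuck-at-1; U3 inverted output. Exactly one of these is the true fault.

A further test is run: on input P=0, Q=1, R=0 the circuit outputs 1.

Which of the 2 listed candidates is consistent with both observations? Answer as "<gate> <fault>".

U4 stuck-at-1

Evaluate each candidate on input P=0, Q=1, R=0:
  U4 stuck-at-1: U1=0, U2=1, U3=1, U4=1 [stuck-at-1], U5=1 → 1 — matches
  U3 inverted output: U1=0, U2=1, U3=0 [inverted output], U4=0, U5=0 → 0 — eliminated
Only U4 stuck-at-1 reproduces the observed 1.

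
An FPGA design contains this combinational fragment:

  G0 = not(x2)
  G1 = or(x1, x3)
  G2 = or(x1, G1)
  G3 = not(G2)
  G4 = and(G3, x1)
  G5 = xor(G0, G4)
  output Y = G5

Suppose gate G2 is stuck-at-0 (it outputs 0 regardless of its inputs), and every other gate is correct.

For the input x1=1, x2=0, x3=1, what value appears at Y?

0

Propagate with G2 forced: G0=1, G1=1, G2=0 [stuck-at-0], G3=1, G4=1, G5=0.
So Y = 0. (Without the fault it would be 1.)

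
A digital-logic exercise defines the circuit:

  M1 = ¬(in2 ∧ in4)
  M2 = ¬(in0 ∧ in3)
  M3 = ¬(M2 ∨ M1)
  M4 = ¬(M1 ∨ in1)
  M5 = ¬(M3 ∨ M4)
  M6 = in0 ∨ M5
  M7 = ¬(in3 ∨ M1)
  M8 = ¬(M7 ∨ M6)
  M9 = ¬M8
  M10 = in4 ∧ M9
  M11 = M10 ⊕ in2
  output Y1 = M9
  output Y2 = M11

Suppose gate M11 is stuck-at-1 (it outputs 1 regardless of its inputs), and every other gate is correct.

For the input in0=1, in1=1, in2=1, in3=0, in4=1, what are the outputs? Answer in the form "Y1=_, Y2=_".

Propagate with M11 forced: M1=0, M2=1, M3=0, M4=0, M5=1, M6=1, M7=1, M8=0, M9=1, M10=1, M11=1 [stuck-at-1].
So the outputs are Y1=1, Y2=1. (Without the fault they would be Y1=1, Y2=0.)

Y1=1, Y2=1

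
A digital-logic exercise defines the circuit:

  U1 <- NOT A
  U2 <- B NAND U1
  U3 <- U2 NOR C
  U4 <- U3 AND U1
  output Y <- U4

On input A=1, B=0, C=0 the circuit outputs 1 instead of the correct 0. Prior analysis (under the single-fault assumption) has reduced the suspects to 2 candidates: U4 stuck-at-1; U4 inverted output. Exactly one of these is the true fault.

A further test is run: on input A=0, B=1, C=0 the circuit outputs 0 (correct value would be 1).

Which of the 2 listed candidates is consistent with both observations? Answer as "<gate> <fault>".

U4 inverted output

Evaluate each candidate on input A=0, B=1, C=0:
  U4 stuck-at-1: U1=1, U2=0, U3=1, U4=1 [stuck-at-1] → 1 — eliminated
  U4 inverted output: U1=1, U2=0, U3=1, U4=0 [inverted output] → 0 — matches
Only U4 inverted output reproduces the observed 0.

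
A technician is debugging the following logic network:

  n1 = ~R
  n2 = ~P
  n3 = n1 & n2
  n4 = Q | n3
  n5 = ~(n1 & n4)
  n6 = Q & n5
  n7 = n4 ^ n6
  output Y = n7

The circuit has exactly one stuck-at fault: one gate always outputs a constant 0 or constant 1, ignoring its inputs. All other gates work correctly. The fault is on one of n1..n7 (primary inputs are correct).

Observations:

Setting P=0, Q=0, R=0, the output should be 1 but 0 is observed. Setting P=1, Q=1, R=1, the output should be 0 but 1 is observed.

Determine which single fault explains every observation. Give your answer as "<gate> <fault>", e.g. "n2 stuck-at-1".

n4 stuck-at-0

Fault-free values for test 1 (P=0, Q=0, R=0): n1=1, n2=1, n3=1, n4=1, n5=0, n6=0, n7=1, giving Y=1. Observed 0.
Test 1: faults giving observed 0 are {n1 stuck-at-0, n2 stuck-at-0, n3 stuck-at-0, n4 stuck-at-0, n6 stuck-at-1, n7 stuck-at-0}.
Test 2 (P=1, Q=1, R=1): fault-free n1=0, n2=0, n3=0, n4=1, n5=1, n6=1, n7=0 → 0; observed 1. Eliminates n1 stuck-at-0, n2 stuck-at-0, n3 stuck-at-0, n6 stuck-at-1, n7 stuck-at-0.
Only n4 stuck-at-0 is consistent with every test.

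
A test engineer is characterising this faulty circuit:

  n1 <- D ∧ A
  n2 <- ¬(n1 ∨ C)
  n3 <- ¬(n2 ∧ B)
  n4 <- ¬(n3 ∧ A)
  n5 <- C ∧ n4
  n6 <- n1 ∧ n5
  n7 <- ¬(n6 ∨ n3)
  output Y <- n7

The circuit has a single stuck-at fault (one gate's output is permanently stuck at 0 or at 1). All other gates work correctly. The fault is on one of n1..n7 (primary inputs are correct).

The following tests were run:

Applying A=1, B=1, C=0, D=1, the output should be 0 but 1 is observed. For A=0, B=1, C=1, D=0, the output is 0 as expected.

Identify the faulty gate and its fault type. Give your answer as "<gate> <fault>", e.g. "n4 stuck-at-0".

Fault-free values for test 1 (A=1, B=1, C=0, D=1): n1=1, n2=0, n3=1, n4=0, n5=0, n6=0, n7=0, giving Y=0. Observed 1.
Test 1: faults giving observed 1 are {n1 stuck-at-0, n2 stuck-at-1, n3 stuck-at-0, n7 stuck-at-1}.
Test 2 (A=0, B=1, C=1, D=0): fault-free n1=0, n2=0, n3=1, n4=1, n5=1, n6=0, n7=0 → 0; observed 0. Eliminates n2 stuck-at-1, n3 stuck-at-0, n7 stuck-at-1.
Only n1 stuck-at-0 is consistent with every test.

n1 stuck-at-0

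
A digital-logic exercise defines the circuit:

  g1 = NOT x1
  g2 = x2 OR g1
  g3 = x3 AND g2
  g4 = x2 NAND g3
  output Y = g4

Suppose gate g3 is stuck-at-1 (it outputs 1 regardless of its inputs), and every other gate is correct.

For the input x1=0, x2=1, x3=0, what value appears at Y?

0

Propagate with g3 forced: g1=1, g2=1, g3=1 [stuck-at-1], g4=0.
So Y = 0. (Without the fault it would be 1.)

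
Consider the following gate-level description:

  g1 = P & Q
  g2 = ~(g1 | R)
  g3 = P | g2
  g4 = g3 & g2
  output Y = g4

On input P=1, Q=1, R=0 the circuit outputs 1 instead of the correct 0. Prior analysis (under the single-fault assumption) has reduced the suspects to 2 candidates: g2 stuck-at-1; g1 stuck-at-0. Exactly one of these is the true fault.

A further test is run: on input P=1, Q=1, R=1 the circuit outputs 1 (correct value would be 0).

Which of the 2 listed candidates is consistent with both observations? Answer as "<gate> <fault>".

Evaluate each candidate on input P=1, Q=1, R=1:
  g2 stuck-at-1: g1=1, g2=1 [stuck-at-1], g3=1, g4=1 → 1 — matches
  g1 stuck-at-0: g1=0 [stuck-at-0], g2=0, g3=1, g4=0 → 0 — eliminated
Only g2 stuck-at-1 reproduces the observed 1.

g2 stuck-at-1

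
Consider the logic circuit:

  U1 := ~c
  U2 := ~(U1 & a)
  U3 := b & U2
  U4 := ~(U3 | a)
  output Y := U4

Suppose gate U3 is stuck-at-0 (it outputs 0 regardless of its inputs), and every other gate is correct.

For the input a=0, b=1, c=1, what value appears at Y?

1

Propagate with U3 forced: U1=0, U2=1, U3=0 [stuck-at-0], U4=1.
So Y = 1. (Without the fault it would be 0.)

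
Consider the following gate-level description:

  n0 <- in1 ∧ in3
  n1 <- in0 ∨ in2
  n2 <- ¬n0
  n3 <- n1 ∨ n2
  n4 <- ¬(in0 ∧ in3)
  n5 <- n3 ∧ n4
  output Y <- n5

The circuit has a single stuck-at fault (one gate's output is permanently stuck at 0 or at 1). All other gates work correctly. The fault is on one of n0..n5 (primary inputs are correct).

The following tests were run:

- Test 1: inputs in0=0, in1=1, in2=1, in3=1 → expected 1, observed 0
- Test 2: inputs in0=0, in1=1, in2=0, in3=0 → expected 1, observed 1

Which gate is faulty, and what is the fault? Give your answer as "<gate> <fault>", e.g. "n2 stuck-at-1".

Fault-free values for test 1 (in0=0, in1=1, in2=1, in3=1): n0=1, n1=1, n2=0, n3=1, n4=1, n5=1, giving Y=1. Observed 0.
Test 1: faults giving observed 0 are {n1 stuck-at-0, n3 stuck-at-0, n4 stuck-at-0, n5 stuck-at-0}.
Test 2 (in0=0, in1=1, in2=0, in3=0): fault-free n0=0, n1=0, n2=1, n3=1, n4=1, n5=1 → 1; observed 1. Eliminates n3 stuck-at-0, n4 stuck-at-0, n5 stuck-at-0.
Only n1 stuck-at-0 is consistent with every test.

n1 stuck-at-0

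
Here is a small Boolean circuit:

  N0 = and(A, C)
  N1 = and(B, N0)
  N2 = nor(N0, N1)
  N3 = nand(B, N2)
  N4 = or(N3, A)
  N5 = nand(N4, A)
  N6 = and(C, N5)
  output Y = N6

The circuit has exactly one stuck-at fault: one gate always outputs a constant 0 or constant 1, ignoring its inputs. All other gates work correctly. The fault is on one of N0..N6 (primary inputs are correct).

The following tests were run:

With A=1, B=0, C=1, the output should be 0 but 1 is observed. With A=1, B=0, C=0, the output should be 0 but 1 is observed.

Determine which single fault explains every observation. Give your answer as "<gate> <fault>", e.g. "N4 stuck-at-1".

N6 stuck-at-1

Fault-free values for test 1 (A=1, B=0, C=1): N0=1, N1=0, N2=0, N3=1, N4=1, N5=0, N6=0, giving Y=0. Observed 1.
Test 1: faults giving observed 1 are {N4 stuck-at-0, N5 stuck-at-1, N6 stuck-at-1}.
Test 2 (A=1, B=0, C=0): fault-free N0=0, N1=0, N2=1, N3=1, N4=1, N5=0, N6=0 → 0; observed 1. Eliminates N4 stuck-at-0, N5 stuck-at-1.
Only N6 stuck-at-1 is consistent with every test.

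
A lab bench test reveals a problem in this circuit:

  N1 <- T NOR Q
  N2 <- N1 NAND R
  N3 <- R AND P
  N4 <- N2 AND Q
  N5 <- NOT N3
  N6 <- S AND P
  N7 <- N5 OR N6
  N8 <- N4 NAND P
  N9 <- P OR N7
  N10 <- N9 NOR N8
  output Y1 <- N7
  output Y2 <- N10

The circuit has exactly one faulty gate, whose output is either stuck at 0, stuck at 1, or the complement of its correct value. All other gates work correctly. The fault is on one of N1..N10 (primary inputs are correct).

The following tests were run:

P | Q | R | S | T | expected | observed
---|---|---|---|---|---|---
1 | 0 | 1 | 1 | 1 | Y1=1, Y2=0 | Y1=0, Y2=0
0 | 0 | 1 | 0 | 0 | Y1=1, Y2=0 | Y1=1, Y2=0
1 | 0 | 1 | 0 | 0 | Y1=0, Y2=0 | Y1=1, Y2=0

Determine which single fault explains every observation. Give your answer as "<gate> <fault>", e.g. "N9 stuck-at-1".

Fault-free values for test 1 (P=1, Q=0, R=1, S=1, T=1): N1=0, N2=1, N3=1, N4=0, N5=0, N6=1, N7=1, N8=1, N9=1, N10=0, giving Y1=1, Y2=0. Observed Y1=0, Y2=0.
Test 1: faults giving observed Y1=0, Y2=0 are {N6 stuck-at-0, N6 inverted output, N7 stuck-at-0, N7 inverted output}.
Test 2 (P=0, Q=0, R=1, S=0, T=0): fault-free N1=1, N2=0, N3=0, N4=0, N5=1, N6=0, N7=1, N8=1, N9=1, N10=0 → Y1=1, Y2=0; observed Y1=1, Y2=0. Eliminates N7 stuck-at-0, N7 inverted output.
Test 3 (P=1, Q=0, R=1, S=0, T=0): fault-free N1=1, N2=0, N3=1, N4=0, N5=0, N6=0, N7=0, N8=1, N9=1, N10=0 → Y1=0, Y2=0; observed Y1=1, Y2=0. Eliminates N6 stuck-at-0.
Only N6 inverted output is consistent with every test.

N6 inverted output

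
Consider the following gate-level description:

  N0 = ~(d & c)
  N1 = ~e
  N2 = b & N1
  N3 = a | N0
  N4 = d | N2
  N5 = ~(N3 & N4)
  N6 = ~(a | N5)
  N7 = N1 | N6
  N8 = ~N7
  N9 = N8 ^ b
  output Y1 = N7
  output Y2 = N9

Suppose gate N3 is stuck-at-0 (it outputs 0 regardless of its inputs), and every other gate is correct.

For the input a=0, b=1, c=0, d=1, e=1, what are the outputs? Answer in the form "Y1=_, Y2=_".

Y1=0, Y2=0

Propagate with N3 forced: N0=1, N1=0, N2=0, N3=0 [stuck-at-0], N4=1, N5=1, N6=0, N7=0, N8=1, N9=0.
So the outputs are Y1=0, Y2=0. (Without the fault they would be Y1=1, Y2=1.)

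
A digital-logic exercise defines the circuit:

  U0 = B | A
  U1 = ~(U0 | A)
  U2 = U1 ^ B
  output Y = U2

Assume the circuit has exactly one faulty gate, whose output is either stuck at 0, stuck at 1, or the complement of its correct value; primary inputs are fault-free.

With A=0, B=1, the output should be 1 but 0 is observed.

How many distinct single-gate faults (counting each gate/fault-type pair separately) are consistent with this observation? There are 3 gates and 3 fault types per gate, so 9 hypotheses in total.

6

Fault-free: U0=1, U1=0, U2=1 → 1. Observed 0.
  U0 stuck-at-0: output 0 ✓
  U0 stuck-at-1: output 1 ✗
  U0 inverted output: output 0 ✓
  U1 stuck-at-0: output 1 ✗
  U1 stuck-at-1: output 0 ✓
  U1 inverted output: output 0 ✓
  U2 stuck-at-0: output 0 ✓
  U2 stuck-at-1: output 1 ✗
  U2 inverted output: output 0 ✓
Consistent faults: {U0 stuck-at-0, U0 inverted output, U1 stuck-at-1, U1 inverted output, U2 stuck-at-0, U2 inverted output} — 6 in all.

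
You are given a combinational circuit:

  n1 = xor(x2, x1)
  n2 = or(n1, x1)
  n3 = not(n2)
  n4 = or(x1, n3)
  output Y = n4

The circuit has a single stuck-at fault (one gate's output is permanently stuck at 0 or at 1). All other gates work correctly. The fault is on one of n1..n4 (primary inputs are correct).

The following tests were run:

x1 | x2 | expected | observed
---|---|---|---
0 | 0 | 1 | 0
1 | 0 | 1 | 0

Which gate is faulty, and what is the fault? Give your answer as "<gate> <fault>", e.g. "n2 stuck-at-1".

Fault-free values for test 1 (x1=0, x2=0): n1=0, n2=0, n3=1, n4=1, giving Y=1. Observed 0.
Test 1: faults giving observed 0 are {n1 stuck-at-1, n2 stuck-at-1, n3 stuck-at-0, n4 stuck-at-0}.
Test 2 (x1=1, x2=0): fault-free n1=1, n2=1, n3=0, n4=1 → 1; observed 0. Eliminates n1 stuck-at-1, n2 stuck-at-1, n3 stuck-at-0.
Only n4 stuck-at-0 is consistent with every test.

n4 stuck-at-0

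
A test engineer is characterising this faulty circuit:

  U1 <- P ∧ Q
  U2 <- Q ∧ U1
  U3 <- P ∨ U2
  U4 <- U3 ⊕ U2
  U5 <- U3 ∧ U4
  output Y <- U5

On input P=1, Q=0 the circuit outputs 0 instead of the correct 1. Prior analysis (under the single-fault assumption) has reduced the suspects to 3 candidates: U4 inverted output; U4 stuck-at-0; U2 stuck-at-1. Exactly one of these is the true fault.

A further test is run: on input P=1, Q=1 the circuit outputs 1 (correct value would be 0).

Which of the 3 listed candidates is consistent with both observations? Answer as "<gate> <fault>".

Evaluate each candidate on input P=1, Q=1:
  U4 inverted output: U1=1, U2=1, U3=1, U4=1 [inverted output], U5=1 → 1 — matches
  U4 stuck-at-0: U1=1, U2=1, U3=1, U4=0 [stuck-at-0], U5=0 → 0 — eliminated
  U2 stuck-at-1: U1=1, U2=1 [stuck-at-1], U3=1, U4=0, U5=0 → 0 — eliminated
Only U4 inverted output reproduces the observed 1.

U4 inverted output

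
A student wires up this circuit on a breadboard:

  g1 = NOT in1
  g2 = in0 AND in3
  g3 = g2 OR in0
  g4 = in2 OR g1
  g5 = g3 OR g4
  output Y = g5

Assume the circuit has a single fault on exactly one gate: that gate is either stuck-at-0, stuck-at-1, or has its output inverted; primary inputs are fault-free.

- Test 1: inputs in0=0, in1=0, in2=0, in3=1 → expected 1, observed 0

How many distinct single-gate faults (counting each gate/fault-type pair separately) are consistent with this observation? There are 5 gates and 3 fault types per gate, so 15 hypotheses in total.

Fault-free: g1=1, g2=0, g3=0, g4=1, g5=1 → 1. Observed 0.
  g1: stuck-at-0, inverted output ✓; others ✗
  g2: none of the 3 fault types match ✗
  g3: none of the 3 fault types match ✗
  g4: stuck-at-0, inverted output ✓; others ✗
  g5: stuck-at-0, inverted output ✓; others ✗
Consistent faults: {g1 stuck-at-0, g1 inverted output, g4 stuck-at-0, g4 inverted output, g5 stuck-at-0, g5 inverted output} — 6 in all.

6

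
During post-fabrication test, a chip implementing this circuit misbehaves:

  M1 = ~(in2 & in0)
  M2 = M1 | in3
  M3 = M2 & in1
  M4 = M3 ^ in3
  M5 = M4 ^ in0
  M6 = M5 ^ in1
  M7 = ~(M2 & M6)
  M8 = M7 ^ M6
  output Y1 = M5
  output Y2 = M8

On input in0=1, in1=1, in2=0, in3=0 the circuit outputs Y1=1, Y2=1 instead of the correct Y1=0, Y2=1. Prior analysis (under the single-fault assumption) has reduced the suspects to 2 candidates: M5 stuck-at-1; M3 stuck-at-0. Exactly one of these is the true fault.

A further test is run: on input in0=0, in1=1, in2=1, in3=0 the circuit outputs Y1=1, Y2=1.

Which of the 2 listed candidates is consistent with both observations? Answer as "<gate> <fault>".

M5 stuck-at-1

Evaluate each candidate on input in0=0, in1=1, in2=1, in3=0:
  M5 stuck-at-1: M1=1, M2=1, M3=1, M4=1, M5=1 [stuck-at-1], M6=0, M7=1, M8=1 → Y1=1, Y2=1 — matches
  M3 stuck-at-0: M1=1, M2=1, M3=0 [stuck-at-0], M4=0, M5=0, M6=1, M7=0, M8=1 → Y1=0, Y2=1 — eliminated
Only M5 stuck-at-1 reproduces the observed Y1=1, Y2=1.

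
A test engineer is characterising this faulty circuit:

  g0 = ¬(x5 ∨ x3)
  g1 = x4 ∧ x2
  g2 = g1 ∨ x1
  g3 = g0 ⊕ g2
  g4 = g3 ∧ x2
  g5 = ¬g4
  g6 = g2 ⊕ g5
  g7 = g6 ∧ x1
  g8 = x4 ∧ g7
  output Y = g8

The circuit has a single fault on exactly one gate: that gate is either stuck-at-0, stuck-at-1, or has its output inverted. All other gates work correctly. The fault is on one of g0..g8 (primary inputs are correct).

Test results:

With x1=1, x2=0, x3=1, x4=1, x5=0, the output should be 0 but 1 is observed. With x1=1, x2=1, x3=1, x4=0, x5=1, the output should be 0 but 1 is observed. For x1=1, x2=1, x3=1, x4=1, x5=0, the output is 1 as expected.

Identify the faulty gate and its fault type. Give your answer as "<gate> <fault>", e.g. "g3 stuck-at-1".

g8 stuck-at-1

Fault-free values for test 1 (x1=1, x2=0, x3=1, x4=1, x5=0): g0=0, g1=0, g2=1, g3=1, g4=0, g5=1, g6=0, g7=0, g8=0, giving Y=0. Observed 1.
Test 1: faults giving observed 1 are {g2 stuck-at-0, g2 inverted output, g4 stuck-at-1, g4 inverted output, g5 stuck-at-0, g5 inverted output, g6 stuck-at-1, g6 inverted output, g7 stuck-at-1, g7 inverted output, g8 stuck-at-1, g8 inverted output}.
Test 2 (x1=1, x2=1, x3=1, x4=0, x5=1): fault-free g0=0, g1=0, g2=1, g3=1, g4=1, g5=0, g6=1, g7=1, g8=0 → 0; observed 1. Eliminates g2 stuck-at-0, g2 inverted output, g4 stuck-at-1, g4 inverted output, g5 stuck-at-0, g5 inverted output, g6 stuck-at-1, g6 inverted output, g7 stuck-at-1, g7 inverted output.
Test 3 (x1=1, x2=1, x3=1, x4=1, x5=0): fault-free g0=0, g1=1, g2=1, g3=1, g4=1, g5=0, g6=1, g7=1, g8=1 → 1; observed 1. Eliminates g8 inverted output.
Only g8 stuck-at-1 is consistent with every test.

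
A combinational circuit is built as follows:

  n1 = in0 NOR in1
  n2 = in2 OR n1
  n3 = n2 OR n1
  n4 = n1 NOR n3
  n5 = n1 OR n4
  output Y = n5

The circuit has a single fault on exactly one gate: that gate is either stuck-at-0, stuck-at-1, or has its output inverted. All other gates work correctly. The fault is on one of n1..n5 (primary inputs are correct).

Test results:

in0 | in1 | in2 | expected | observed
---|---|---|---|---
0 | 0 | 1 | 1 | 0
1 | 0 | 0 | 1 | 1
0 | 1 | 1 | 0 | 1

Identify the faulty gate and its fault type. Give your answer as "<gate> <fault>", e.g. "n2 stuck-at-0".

Fault-free values for test 1 (in0=0, in1=0, in2=1): n1=1, n2=1, n3=1, n4=0, n5=1, giving Y=1. Observed 0.
Test 1: faults giving observed 0 are {n1 stuck-at-0, n1 inverted output, n5 stuck-at-0, n5 inverted output}.
Test 2 (in0=1, in1=0, in2=0): fault-free n1=0, n2=0, n3=0, n4=1, n5=1 → 1; observed 1. Eliminates n5 stuck-at-0, n5 inverted output.
Test 3 (in0=0, in1=1, in2=1): fault-free n1=0, n2=1, n3=1, n4=0, n5=0 → 0; observed 1. Eliminates n1 stuck-at-0.
Only n1 inverted output is consistent with every test.

n1 inverted output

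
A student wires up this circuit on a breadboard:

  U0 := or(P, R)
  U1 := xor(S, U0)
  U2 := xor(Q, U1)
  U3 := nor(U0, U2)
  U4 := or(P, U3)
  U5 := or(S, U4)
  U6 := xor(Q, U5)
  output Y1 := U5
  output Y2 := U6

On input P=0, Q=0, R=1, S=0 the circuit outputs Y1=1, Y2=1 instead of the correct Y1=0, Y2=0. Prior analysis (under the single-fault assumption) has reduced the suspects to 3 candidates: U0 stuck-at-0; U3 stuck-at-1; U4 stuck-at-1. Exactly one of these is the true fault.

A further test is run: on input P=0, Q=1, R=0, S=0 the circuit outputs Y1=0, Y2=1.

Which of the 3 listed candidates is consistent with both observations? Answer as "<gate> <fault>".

Evaluate each candidate on input P=0, Q=1, R=0, S=0:
  U0 stuck-at-0: U0=0 [stuck-at-0], U1=0, U2=1, U3=0, U4=0, U5=0, U6=1 → Y1=0, Y2=1 — matches
  U3 stuck-at-1: U0=0, U1=0, U2=1, U3=1 [stuck-at-1], U4=1, U5=1, U6=0 → Y1=1, Y2=0 — eliminated
  U4 stuck-at-1: U0=0, U1=0, U2=1, U3=0, U4=1 [stuck-at-1], U5=1, U6=0 → Y1=1, Y2=0 — eliminated
Only U0 stuck-at-0 reproduces the observed Y1=0, Y2=1.

U0 stuck-at-0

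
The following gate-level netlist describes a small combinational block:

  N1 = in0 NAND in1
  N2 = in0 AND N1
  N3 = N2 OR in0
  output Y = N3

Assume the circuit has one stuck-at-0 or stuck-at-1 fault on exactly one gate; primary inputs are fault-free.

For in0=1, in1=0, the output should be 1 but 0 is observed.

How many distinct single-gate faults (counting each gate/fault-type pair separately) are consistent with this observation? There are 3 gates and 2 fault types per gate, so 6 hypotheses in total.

1

Fault-free: N1=1, N2=1, N3=1 → 1. Observed 0.
  N1 stuck-at-0: output 1 ✗
  N1 stuck-at-1: output 1 ✗
  N2 stuck-at-0: output 1 ✗
  N2 stuck-at-1: output 1 ✗
  N3 stuck-at-0: output 0 ✓
  N3 stuck-at-1: output 1 ✗
Consistent faults: {N3 stuck-at-0} — 1 in all.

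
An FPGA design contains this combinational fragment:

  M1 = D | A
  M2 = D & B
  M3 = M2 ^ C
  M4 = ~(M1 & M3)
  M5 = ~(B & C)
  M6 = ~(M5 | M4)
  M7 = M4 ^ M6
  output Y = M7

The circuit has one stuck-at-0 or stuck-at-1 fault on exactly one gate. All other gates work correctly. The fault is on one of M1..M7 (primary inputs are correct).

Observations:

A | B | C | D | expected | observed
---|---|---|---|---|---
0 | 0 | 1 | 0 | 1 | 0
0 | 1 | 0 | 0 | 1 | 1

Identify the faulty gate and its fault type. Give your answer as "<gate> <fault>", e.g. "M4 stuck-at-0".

M1 stuck-at-1

Fault-free values for test 1 (A=0, B=0, C=1, D=0): M1=0, M2=0, M3=1, M4=1, M5=1, M6=0, M7=1, giving Y=1. Observed 0.
Test 1: faults giving observed 0 are {M1 stuck-at-1, M4 stuck-at-0, M6 stuck-at-1, M7 stuck-at-0}.
Test 2 (A=0, B=1, C=0, D=0): fault-free M1=0, M2=0, M3=0, M4=1, M5=1, M6=0, M7=1 → 1; observed 1. Eliminates M4 stuck-at-0, M6 stuck-at-1, M7 stuck-at-0.
Only M1 stuck-at-1 is consistent with every test.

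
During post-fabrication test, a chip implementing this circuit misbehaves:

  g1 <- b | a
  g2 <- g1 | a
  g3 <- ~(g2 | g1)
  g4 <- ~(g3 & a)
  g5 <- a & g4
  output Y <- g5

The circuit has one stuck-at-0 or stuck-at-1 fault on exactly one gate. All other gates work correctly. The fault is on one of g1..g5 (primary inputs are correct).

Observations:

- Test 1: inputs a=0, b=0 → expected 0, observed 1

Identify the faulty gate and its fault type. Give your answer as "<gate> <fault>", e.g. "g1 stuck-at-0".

Fault-free values for test 1 (a=0, b=0): g1=0, g2=0, g3=1, g4=1, g5=0, giving Y=0. Observed 1.
Test 1: faults giving observed 1 are {g5 stuck-at-1}.
Only g5 stuck-at-1 is consistent with every test.

g5 stuck-at-1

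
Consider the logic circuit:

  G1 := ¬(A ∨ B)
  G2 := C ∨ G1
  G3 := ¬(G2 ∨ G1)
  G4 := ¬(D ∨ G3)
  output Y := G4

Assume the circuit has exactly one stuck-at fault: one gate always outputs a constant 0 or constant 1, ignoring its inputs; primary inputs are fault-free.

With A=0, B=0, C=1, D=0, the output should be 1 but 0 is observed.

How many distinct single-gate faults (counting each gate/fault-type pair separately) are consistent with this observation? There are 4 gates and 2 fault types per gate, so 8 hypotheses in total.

Fault-free: G1=1, G2=1, G3=0, G4=1 → 1. Observed 0.
  G1 stuck-at-0: output 1 ✗
  G1 stuck-at-1: output 1 ✗
  G2 stuck-at-0: output 1 ✗
  G2 stuck-at-1: output 1 ✗
  G3 stuck-at-0: output 1 ✗
  G3 stuck-at-1: output 0 ✓
  G4 stuck-at-0: output 0 ✓
  G4 stuck-at-1: output 1 ✗
Consistent faults: {G3 stuck-at-1, G4 stuck-at-0} — 2 in all.

2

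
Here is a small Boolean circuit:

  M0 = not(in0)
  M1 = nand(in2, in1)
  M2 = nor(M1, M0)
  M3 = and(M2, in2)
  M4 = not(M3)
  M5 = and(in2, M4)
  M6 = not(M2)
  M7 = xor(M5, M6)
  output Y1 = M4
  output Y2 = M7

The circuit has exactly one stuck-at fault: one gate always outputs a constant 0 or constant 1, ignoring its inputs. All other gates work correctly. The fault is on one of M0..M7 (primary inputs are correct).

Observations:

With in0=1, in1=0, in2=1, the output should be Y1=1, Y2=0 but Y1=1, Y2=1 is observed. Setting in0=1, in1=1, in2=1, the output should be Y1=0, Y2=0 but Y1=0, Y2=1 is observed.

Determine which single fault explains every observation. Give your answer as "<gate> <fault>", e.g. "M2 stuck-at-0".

M7 stuck-at-1

Fault-free values for test 1 (in0=1, in1=0, in2=1): M0=0, M1=1, M2=0, M3=0, M4=1, M5=1, M6=1, M7=0, giving Y1=1, Y2=0. Observed Y1=1, Y2=1.
Test 1: faults giving observed Y1=1, Y2=1 are {M5 stuck-at-0, M6 stuck-at-0, M7 stuck-at-1}.
Test 2 (in0=1, in1=1, in2=1): fault-free M0=0, M1=0, M2=1, M3=1, M4=0, M5=0, M6=0, M7=0 → Y1=0, Y2=0; observed Y1=0, Y2=1. Eliminates M5 stuck-at-0, M6 stuck-at-0.
Only M7 stuck-at-1 is consistent with every test.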